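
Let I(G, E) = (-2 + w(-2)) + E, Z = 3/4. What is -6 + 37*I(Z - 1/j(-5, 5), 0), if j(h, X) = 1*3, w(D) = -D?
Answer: -6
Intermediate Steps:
Z = ¾ (Z = 3*(¼) = ¾ ≈ 0.75000)
j(h, X) = 3
I(G, E) = E (I(G, E) = (-2 - 1*(-2)) + E = (-2 + 2) + E = 0 + E = E)
-6 + 37*I(Z - 1/j(-5, 5), 0) = -6 + 37*0 = -6 + 0 = -6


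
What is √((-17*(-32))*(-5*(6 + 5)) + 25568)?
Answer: 16*I*√17 ≈ 65.97*I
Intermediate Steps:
√((-17*(-32))*(-5*(6 + 5)) + 25568) = √(544*(-5*11) + 25568) = √(544*(-55) + 25568) = √(-29920 + 25568) = √(-4352) = 16*I*√17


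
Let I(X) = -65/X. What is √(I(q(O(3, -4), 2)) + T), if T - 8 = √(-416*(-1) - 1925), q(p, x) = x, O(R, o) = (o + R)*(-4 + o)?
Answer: √(-98 + 4*I*√1509)/2 ≈ 3.2731 + 5.9341*I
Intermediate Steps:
O(R, o) = (-4 + o)*(R + o) (O(R, o) = (R + o)*(-4 + o) = (-4 + o)*(R + o))
T = 8 + I*√1509 (T = 8 + √(-416*(-1) - 1925) = 8 + √(416 - 1925) = 8 + √(-1509) = 8 + I*√1509 ≈ 8.0 + 38.846*I)
√(I(q(O(3, -4), 2)) + T) = √(-65/2 + (8 + I*√1509)) = √(-49/2 + I*√1509)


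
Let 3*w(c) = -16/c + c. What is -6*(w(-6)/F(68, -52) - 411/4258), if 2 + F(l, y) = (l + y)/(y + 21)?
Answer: -515729/249093 ≈ -2.0704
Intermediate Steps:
w(c) = -16/(3*c) + c/3 (w(c) = (-16/c + c)/3 = (c - 16/c)/3 = -16/(3*c) + c/3)
F(l, y) = -2 + (l + y)/(21 + y) (F(l, y) = -2 + (l + y)/(y + 21) = -2 + (l + y)/(21 + y))
-6*(w(-6)/F(68, -52) - 411/4258) = -6*(((⅓)*(-16 + (-6)²)/(-6))/(((-42 + 68 - 1*(-52))/(21 - 52))) - 411/4258) = -6*(((⅓)*(-⅙)*(-16 + 36))/(((-42 + 68 + 52)/(-31))) - 411*1/4258) = -6*(((⅓)*(-⅙)*20)/((-1/31*78)) - 411/4258) = -6*(-10/(9*(-78/31)) - 411/4258) = -6*(-10/9*(-31/78) - 411/4258) = -6*(155/351 - 411/4258) = -6*515729/1494558 = -515729/249093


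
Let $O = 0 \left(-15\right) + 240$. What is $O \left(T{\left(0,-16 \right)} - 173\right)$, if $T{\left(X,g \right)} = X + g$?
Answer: $-45360$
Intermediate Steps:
$O = 240$ ($O = 0 + 240 = 240$)
$O \left(T{\left(0,-16 \right)} - 173\right) = 240 \left(\left(0 - 16\right) - 173\right) = 240 \left(-16 - 173\right) = 240 \left(-189\right) = -45360$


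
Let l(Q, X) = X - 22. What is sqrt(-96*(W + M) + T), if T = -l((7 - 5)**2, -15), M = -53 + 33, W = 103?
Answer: I*sqrt(7931) ≈ 89.056*I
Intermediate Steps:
M = -20
l(Q, X) = -22 + X
T = 37 (T = -(-22 - 15) = -1*(-37) = 37)
sqrt(-96*(W + M) + T) = sqrt(-96*(103 - 20) + 37) = sqrt(-96*83 + 37) = sqrt(-7968 + 37) = sqrt(-7931) = I*sqrt(7931)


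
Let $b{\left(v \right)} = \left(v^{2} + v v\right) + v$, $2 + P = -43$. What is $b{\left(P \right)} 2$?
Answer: $8010$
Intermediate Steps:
$P = -45$ ($P = -2 - 43 = -45$)
$b{\left(v \right)} = v + 2 v^{2}$ ($b{\left(v \right)} = \left(v^{2} + v^{2}\right) + v = 2 v^{2} + v = v + 2 v^{2}$)
$b{\left(P \right)} 2 = - 45 \left(1 + 2 \left(-45\right)\right) 2 = - 45 \left(1 - 90\right) 2 = \left(-45\right) \left(-89\right) 2 = 4005 \cdot 2 = 8010$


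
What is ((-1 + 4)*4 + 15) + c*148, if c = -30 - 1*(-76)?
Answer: 6835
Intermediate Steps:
c = 46 (c = -30 + 76 = 46)
((-1 + 4)*4 + 15) + c*148 = ((-1 + 4)*4 + 15) + 46*148 = (3*4 + 15) + 6808 = (12 + 15) + 6808 = 27 + 6808 = 6835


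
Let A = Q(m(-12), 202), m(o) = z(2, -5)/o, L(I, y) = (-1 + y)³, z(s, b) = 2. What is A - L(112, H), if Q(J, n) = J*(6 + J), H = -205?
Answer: 314705341/36 ≈ 8.7418e+6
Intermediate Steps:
m(o) = 2/o
A = -35/36 (A = (2/(-12))*(6 + 2/(-12)) = (2*(-1/12))*(6 + 2*(-1/12)) = -(6 - ⅙)/6 = -⅙*35/6 = -35/36 ≈ -0.97222)
A - L(112, H) = -35/36 - (-1 - 205)³ = -35/36 - 1*(-206)³ = -35/36 - 1*(-8741816) = -35/36 + 8741816 = 314705341/36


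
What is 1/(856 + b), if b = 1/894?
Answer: 894/765265 ≈ 0.0011682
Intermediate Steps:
b = 1/894 ≈ 0.0011186
1/(856 + b) = 1/(856 + 1/894) = 1/(765265/894) = 894/765265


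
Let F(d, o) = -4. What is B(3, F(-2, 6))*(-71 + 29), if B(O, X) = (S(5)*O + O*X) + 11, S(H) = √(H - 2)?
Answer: 42 - 126*√3 ≈ -176.24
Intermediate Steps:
S(H) = √(-2 + H)
B(O, X) = 11 + O*X + O*√3 (B(O, X) = (√(-2 + 5)*O + O*X) + 11 = (√3*O + O*X) + 11 = (O*√3 + O*X) + 11 = (O*X + O*√3) + 11 = 11 + O*X + O*√3)
B(3, F(-2, 6))*(-71 + 29) = (11 + 3*(-4) + 3*√3)*(-71 + 29) = (11 - 12 + 3*√3)*(-42) = (-1 + 3*√3)*(-42) = 42 - 126*√3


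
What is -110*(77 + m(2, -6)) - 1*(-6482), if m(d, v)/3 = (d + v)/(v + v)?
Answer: -2098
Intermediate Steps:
m(d, v) = 3*(d + v)/(2*v) (m(d, v) = 3*((d + v)/(v + v)) = 3*((d + v)/((2*v))) = 3*((d + v)*(1/(2*v))) = 3*((d + v)/(2*v)) = 3*(d + v)/(2*v))
-110*(77 + m(2, -6)) - 1*(-6482) = -110*(77 + (3/2)*(2 - 6)/(-6)) - 1*(-6482) = -110*(77 + (3/2)*(-⅙)*(-4)) + 6482 = -110*(77 + 1) + 6482 = -110*78 + 6482 = -8580 + 6482 = -2098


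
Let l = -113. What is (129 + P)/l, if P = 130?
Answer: -259/113 ≈ -2.2920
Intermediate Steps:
(129 + P)/l = (129 + 130)/(-113) = 259*(-1/113) = -259/113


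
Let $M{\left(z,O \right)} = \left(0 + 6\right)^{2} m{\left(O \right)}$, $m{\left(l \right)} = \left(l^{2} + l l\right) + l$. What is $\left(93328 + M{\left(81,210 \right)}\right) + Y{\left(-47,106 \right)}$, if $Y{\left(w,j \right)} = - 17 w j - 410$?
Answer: $3360372$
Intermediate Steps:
$m{\left(l \right)} = l + 2 l^{2}$ ($m{\left(l \right)} = \left(l^{2} + l^{2}\right) + l = 2 l^{2} + l = l + 2 l^{2}$)
$Y{\left(w,j \right)} = -410 - 17 j w$ ($Y{\left(w,j \right)} = - 17 j w - 410 = -410 - 17 j w$)
$M{\left(z,O \right)} = 36 O \left(1 + 2 O\right)$ ($M{\left(z,O \right)} = \left(0 + 6\right)^{2} O \left(1 + 2 O\right) = 6^{2} O \left(1 + 2 O\right) = 36 O \left(1 + 2 O\right)$)
$\left(93328 + M{\left(81,210 \right)}\right) + Y{\left(-47,106 \right)} = \left(93328 + 36 \cdot 210 \left(1 + 2 \cdot 210\right)\right) - \left(410 + 1802 \left(-47\right)\right) = \left(93328 + 36 \cdot 210 \left(1 + 420\right)\right) + \left(-410 + 84694\right) = \left(93328 + 36 \cdot 210 \cdot 421\right) + 84284 = \left(93328 + 3182760\right) + 84284 = 3276088 + 84284 = 3360372$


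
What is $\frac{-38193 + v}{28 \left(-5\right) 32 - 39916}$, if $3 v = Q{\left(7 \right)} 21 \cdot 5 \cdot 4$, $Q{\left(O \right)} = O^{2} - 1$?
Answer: $\frac{31473}{44396} \approx 0.70891$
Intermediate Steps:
$Q{\left(O \right)} = -1 + O^{2}$ ($Q{\left(O \right)} = O^{2} - 1 = -1 + O^{2}$)
$v = 6720$ ($v = \frac{\left(-1 + 7^{2}\right) 21 \cdot 5 \cdot 4}{3} = \frac{\left(-1 + 49\right) 21 \cdot 20}{3} = \frac{48 \cdot 21 \cdot 20}{3} = \frac{1008 \cdot 20}{3} = \frac{1}{3} \cdot 20160 = 6720$)
$\frac{-38193 + v}{28 \left(-5\right) 32 - 39916} = \frac{-38193 + 6720}{28 \left(-5\right) 32 - 39916} = - \frac{31473}{\left(-140\right) 32 - 39916} = - \frac{31473}{-4480 - 39916} = - \frac{31473}{-44396} = \left(-31473\right) \left(- \frac{1}{44396}\right) = \frac{31473}{44396}$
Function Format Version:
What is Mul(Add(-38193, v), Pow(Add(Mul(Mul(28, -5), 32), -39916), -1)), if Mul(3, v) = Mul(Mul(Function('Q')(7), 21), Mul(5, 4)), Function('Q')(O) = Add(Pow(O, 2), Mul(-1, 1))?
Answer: Rational(31473, 44396) ≈ 0.70891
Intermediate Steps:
Function('Q')(O) = Add(-1, Pow(O, 2)) (Function('Q')(O) = Add(Pow(O, 2), -1) = Add(-1, Pow(O, 2)))
v = 6720 (v = Mul(Rational(1, 3), Mul(Mul(Add(-1, Pow(7, 2)), 21), Mul(5, 4))) = Mul(Rational(1, 3), Mul(Mul(Add(-1, 49), 21), 20)) = Mul(Rational(1, 3), Mul(Mul(48, 21), 20)) = Mul(Rational(1, 3), Mul(1008, 20)) = Mul(Rational(1, 3), 20160) = 6720)
Mul(Add(-38193, v), Pow(Add(Mul(Mul(28, -5), 32), -39916), -1)) = Mul(Add(-38193, 6720), Pow(Add(Mul(Mul(28, -5), 32), -39916), -1)) = Mul(-31473, Pow(Add(Mul(-140, 32), -39916), -1)) = Mul(-31473, Pow(Add(-4480, -39916), -1)) = Mul(-31473, Pow(-44396, -1)) = Mul(-31473, Rational(-1, 44396)) = Rational(31473, 44396)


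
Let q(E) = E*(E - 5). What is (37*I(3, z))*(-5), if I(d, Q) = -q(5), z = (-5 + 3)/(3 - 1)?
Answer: 0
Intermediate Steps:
q(E) = E*(-5 + E)
z = -1 (z = -2/2 = -2*½ = -1)
I(d, Q) = 0 (I(d, Q) = -5*(-5 + 5) = -5*0 = -1*0 = 0)
(37*I(3, z))*(-5) = (37*0)*(-5) = 0*(-5) = 0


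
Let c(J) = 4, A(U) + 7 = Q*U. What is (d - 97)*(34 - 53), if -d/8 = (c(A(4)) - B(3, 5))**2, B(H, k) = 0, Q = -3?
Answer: 4275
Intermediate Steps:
A(U) = -7 - 3*U
d = -128 (d = -8*(4 - 1*0)**2 = -8*(4 + 0)**2 = -8*4**2 = -8*16 = -128)
(d - 97)*(34 - 53) = (-128 - 97)*(34 - 53) = -225*(-19) = 4275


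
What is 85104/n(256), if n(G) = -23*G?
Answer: -5319/368 ≈ -14.454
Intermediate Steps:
85104/n(256) = 85104/((-23*256)) = 85104/(-5888) = 85104*(-1/5888) = -5319/368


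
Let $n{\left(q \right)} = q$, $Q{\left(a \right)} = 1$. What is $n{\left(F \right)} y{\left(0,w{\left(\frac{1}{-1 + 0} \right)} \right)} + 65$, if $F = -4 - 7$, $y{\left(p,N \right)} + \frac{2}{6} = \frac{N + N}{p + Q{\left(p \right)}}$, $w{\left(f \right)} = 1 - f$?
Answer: $\frac{74}{3} \approx 24.667$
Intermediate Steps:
$y{\left(p,N \right)} = - \frac{1}{3} + \frac{2 N}{1 + p}$ ($y{\left(p,N \right)} = - \frac{1}{3} + \frac{N + N}{p + 1} = - \frac{1}{3} + \frac{2 N}{1 + p}$)
$F = -11$ ($F = -4 - 7 = -11$)
$n{\left(F \right)} y{\left(0,w{\left(\frac{1}{-1 + 0} \right)} \right)} + 65 = - 11 \frac{-1 - 0 + 6 \left(1 - \frac{1}{-1 + 0}\right)}{3 \left(1 + 0\right)} + 65 = - 11 \frac{-1 + 0 + 6 \left(1 - \frac{1}{-1}\right)}{3 \cdot 1} + 65 = - 11 \cdot \frac{1}{3} \cdot 1 \left(-1 + 0 + 6 \left(1 - -1\right)\right) + 65 = - 11 \cdot \frac{1}{3} \cdot 1 \left(-1 + 0 + 6 \left(1 + 1\right)\right) + 65 = - 11 \cdot \frac{1}{3} \cdot 1 \left(-1 + 0 + 6 \cdot 2\right) + 65 = - 11 \cdot \frac{1}{3} \cdot 1 \left(-1 + 0 + 12\right) + 65 = - 11 \cdot \frac{1}{3} \cdot 1 \cdot 11 + 65 = \left(-11\right) \frac{11}{3} + 65 = - \frac{121}{3} + 65 = \frac{74}{3}$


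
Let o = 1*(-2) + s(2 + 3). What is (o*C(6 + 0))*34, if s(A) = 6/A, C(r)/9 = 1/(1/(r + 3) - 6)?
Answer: 11016/265 ≈ 41.570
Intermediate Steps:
C(r) = 9/(-6 + 1/(3 + r)) (C(r) = 9/(1/(r + 3) - 6) = 9/(1/(3 + r) - 6) = 9/(-6 + 1/(3 + r)))
o = -⅘ (o = 1*(-2) + 6/(2 + 3) = -2 + 6/5 = -⅘ ≈ -0.80000)
(o*C(6 + 0))*34 = -36*(-3 - (6 + 0))/(5*(17 + 6*(6 + 0)))*34 = -36*(-3 - 1*6)/(5*(17 + 6*6))*34 = -36*(-3 - 6)/(5*(17 + 36))*34 = -36*(-9)/(5*53)*34 = -⅘*(-81/53)*34 = (324/265)*34 = 11016/265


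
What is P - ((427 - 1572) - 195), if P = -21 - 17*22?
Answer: 945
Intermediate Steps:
P = -395 (P = -21 - 374 = -395)
P - ((427 - 1572) - 195) = -395 - ((427 - 1572) - 195) = -395 - (-1145 - 195) = -395 - 1*(-1340) = -395 + 1340 = 945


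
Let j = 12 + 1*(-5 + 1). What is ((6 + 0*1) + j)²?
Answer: 196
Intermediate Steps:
j = 8 (j = 12 + 1*(-4) = 12 - 4 = 8)
((6 + 0*1) + j)² = ((6 + 0*1) + 8)² = ((6 + 0) + 8)² = (6 + 8)² = 14² = 196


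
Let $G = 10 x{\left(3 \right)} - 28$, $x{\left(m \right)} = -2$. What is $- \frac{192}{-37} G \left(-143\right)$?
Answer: $\frac{1317888}{37} \approx 35619.0$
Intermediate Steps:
$G = -48$ ($G = 10 \left(-2\right) - 28 = -20 - 28 = -48$)
$- \frac{192}{-37} G \left(-143\right) = - \frac{192}{-37} \left(-48\right) \left(-143\right) = \left(-192\right) \left(- \frac{1}{37}\right) \left(-48\right) \left(-143\right) = \frac{192}{37} \left(-48\right) \left(-143\right) = \left(- \frac{9216}{37}\right) \left(-143\right) = \frac{1317888}{37}$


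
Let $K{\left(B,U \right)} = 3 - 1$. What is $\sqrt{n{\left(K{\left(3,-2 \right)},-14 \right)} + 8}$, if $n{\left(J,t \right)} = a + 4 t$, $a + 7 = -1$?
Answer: $2 i \sqrt{14} \approx 7.4833 i$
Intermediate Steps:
$a = -8$ ($a = -7 - 1 = -8$)
$K{\left(B,U \right)} = 2$ ($K{\left(B,U \right)} = 3 - 1 = 2$)
$n{\left(J,t \right)} = -8 + 4 t$
$\sqrt{n{\left(K{\left(3,-2 \right)},-14 \right)} + 8} = \sqrt{\left(-8 + 4 \left(-14\right)\right) + 8} = \sqrt{\left(-8 - 56\right) + 8} = \sqrt{-64 + 8} = \sqrt{-56} = 2 i \sqrt{14}$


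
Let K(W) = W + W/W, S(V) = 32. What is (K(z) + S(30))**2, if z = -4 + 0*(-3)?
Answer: 841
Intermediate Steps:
z = -4 (z = -4 + 0 = -4)
K(W) = 1 + W (K(W) = W + 1 = 1 + W)
(K(z) + S(30))**2 = ((1 - 4) + 32)**2 = (-3 + 32)**2 = 29**2 = 841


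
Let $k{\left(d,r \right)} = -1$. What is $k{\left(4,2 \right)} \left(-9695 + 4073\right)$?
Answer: $5622$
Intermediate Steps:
$k{\left(4,2 \right)} \left(-9695 + 4073\right) = - (-9695 + 4073) = \left(-1\right) \left(-5622\right) = 5622$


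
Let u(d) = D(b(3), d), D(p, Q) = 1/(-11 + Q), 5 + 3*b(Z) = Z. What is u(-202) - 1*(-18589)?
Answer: 3959456/213 ≈ 18589.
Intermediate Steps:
b(Z) = -5/3 + Z/3
u(d) = 1/(-11 + d)
u(-202) - 1*(-18589) = 1/(-11 - 202) - 1*(-18589) = 1/(-213) + 18589 = -1/213 + 18589 = 3959456/213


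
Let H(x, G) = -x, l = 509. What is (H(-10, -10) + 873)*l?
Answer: 449447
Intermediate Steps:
(H(-10, -10) + 873)*l = (-1*(-10) + 873)*509 = (10 + 873)*509 = 883*509 = 449447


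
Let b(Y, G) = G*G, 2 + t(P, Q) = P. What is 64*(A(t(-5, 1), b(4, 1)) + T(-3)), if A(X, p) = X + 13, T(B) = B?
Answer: 192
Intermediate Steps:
t(P, Q) = -2 + P
b(Y, G) = G²
A(X, p) = 13 + X
64*(A(t(-5, 1), b(4, 1)) + T(-3)) = 64*((13 + (-2 - 5)) - 3) = 64*((13 - 7) - 3) = 64*(6 - 3) = 64*3 = 192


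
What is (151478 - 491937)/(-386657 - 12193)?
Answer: 340459/398850 ≈ 0.85360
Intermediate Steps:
(151478 - 491937)/(-386657 - 12193) = -340459/(-398850) = -340459*(-1/398850) = 340459/398850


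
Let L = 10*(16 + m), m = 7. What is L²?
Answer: 52900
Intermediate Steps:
L = 230 (L = 10*(16 + 7) = 10*23 = 230)
L² = 230² = 52900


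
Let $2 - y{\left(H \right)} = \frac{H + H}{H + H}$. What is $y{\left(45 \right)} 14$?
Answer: $14$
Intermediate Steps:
$y{\left(H \right)} = 1$ ($y{\left(H \right)} = 2 - \frac{H + H}{H + H} = 2 - \frac{2 H}{2 H} = 2 - 2 H \frac{1}{2 H} = 2 - 1 = 1$)
$y{\left(45 \right)} 14 = 1 \cdot 14 = 14$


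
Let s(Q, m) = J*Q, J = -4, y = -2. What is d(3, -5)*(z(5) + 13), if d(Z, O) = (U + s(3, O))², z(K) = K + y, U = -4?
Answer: 4096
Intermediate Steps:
s(Q, m) = -4*Q
z(K) = -2 + K (z(K) = K - 2 = -2 + K)
d(Z, O) = 256 (d(Z, O) = (-4 - 4*3)² = (-4 - 12)² = (-16)² = 256)
d(3, -5)*(z(5) + 13) = 256*((-2 + 5) + 13) = 256*(3 + 13) = 256*16 = 4096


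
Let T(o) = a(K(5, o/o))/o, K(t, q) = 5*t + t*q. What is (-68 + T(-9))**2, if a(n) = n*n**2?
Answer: 9412624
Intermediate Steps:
K(t, q) = 5*t + q*t
a(n) = n**3
T(o) = 27000/o (T(o) = (5*(5 + o/o))**3/o = (5*(5 + 1))**3/o = (5*6)**3/o = 30**3/o = 27000/o)
(-68 + T(-9))**2 = (-68 + 27000/(-9))**2 = (-68 + 27000*(-1/9))**2 = (-68 - 3000)**2 = (-3068)**2 = 9412624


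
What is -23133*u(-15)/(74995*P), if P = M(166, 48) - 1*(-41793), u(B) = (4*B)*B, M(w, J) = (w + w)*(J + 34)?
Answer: -4163940/1035185983 ≈ -0.0040224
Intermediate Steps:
M(w, J) = 2*w*(34 + J) (M(w, J) = (2*w)*(34 + J) = 2*w*(34 + J))
u(B) = 4*B²
P = 69017 (P = 2*166*(34 + 48) - 1*(-41793) = 2*166*82 + 41793 = 27224 + 41793 = 69017)
-23133*u(-15)/(74995*P) = -23133/(69017/(((4*(-15)²)/74995))) = -23133/(69017/(((4*225)*(1/74995)))) = -23133/(69017/((900*(1/74995)))) = -23133/(69017/(180/14999)) = -23133/(69017*(14999/180)) = -23133/1035185983/180 = -23133*180/1035185983 = -4163940/1035185983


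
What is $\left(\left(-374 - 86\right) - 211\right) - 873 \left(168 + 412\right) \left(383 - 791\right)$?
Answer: $206586049$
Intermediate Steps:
$\left(\left(-374 - 86\right) - 211\right) - 873 \left(168 + 412\right) \left(383 - 791\right) = \left(-460 - 211\right) - 873 \cdot 580 \left(-408\right) = -671 - -206586720 = -671 + 206586720 = 206586049$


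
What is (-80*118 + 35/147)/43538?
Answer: -198235/914298 ≈ -0.21682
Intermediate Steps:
(-80*118 + 35/147)/43538 = (-9440 + 35*(1/147))*(1/43538) = (-9440 + 5/21)*(1/43538) = -198235/21*1/43538 = -198235/914298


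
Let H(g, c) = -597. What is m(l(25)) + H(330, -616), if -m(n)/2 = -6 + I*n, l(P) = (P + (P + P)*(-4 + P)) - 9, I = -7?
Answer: 14339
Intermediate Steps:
l(P) = -9 + P + 2*P*(-4 + P) (l(P) = (P + (2*P)*(-4 + P)) - 9 = (P + 2*P*(-4 + P)) - 9 = -9 + P + 2*P*(-4 + P))
m(n) = 12 + 14*n (m(n) = -2*(-6 - 7*n) = 12 + 14*n)
m(l(25)) + H(330, -616) = (12 + 14*(-9 - 7*25 + 2*25²)) - 597 = (12 + 14*(-9 - 175 + 2*625)) - 597 = (12 + 14*(-9 - 175 + 1250)) - 597 = (12 + 14*1066) - 597 = (12 + 14924) - 597 = 14936 - 597 = 14339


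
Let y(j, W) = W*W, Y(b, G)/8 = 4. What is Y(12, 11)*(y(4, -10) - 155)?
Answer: -1760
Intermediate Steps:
Y(b, G) = 32 (Y(b, G) = 8*4 = 32)
y(j, W) = W²
Y(12, 11)*(y(4, -10) - 155) = 32*((-10)² - 155) = 32*(100 - 155) = 32*(-55) = -1760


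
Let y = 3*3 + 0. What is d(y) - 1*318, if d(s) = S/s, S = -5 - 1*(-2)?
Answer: -955/3 ≈ -318.33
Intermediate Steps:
S = -3 (S = -5 + 2 = -3)
y = 9 (y = 9 + 0 = 9)
d(s) = -3/s
d(y) - 1*318 = -3/9 - 1*318 = -3*⅑ - 318 = -⅓ - 318 = -955/3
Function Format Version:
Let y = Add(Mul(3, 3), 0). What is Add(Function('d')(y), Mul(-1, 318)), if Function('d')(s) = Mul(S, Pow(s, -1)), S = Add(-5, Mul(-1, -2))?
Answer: Rational(-955, 3) ≈ -318.33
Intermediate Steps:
S = -3 (S = Add(-5, 2) = -3)
y = 9 (y = Add(9, 0) = 9)
Function('d')(s) = Mul(-3, Pow(s, -1))
Add(Function('d')(y), Mul(-1, 318)) = Add(Mul(-3, Pow(9, -1)), Mul(-1, 318)) = Add(Mul(-3, Rational(1, 9)), -318) = Add(Rational(-1, 3), -318) = Rational(-955, 3)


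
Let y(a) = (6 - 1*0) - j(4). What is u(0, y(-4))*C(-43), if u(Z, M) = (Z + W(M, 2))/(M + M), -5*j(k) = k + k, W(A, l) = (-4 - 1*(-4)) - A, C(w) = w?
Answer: 43/2 ≈ 21.500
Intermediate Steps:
W(A, l) = -A (W(A, l) = (-4 + 4) - A = 0 - A = -A)
j(k) = -2*k/5 (j(k) = -(k + k)/5 = -2*k/5)
y(a) = 38/5 (y(a) = (6 - 1*0) - (-2)*4/5 = (6 + 0) - 1*(-8/5) = 6 + 8/5 = 38/5)
u(Z, M) = (Z - M)/(2*M) (u(Z, M) = (Z - M)/(M + M) = (Z - M)/((2*M)) = (Z - M)*(1/(2*M)) = (Z - M)/(2*M))
u(0, y(-4))*C(-43) = ((0 - 1*38/5)/(2*(38/5)))*(-43) = ((½)*(5/38)*(0 - 38/5))*(-43) = ((½)*(5/38)*(-38/5))*(-43) = -½*(-43) = 43/2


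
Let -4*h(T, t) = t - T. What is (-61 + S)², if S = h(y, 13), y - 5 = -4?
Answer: 4096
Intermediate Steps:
y = 1 (y = 5 - 4 = 1)
h(T, t) = -t/4 + T/4 (h(T, t) = -(t - T)/4 = -t/4 + T/4)
S = -3 (S = -¼*13 + (¼)*1 = -13/4 + ¼ = -3)
(-61 + S)² = (-61 - 3)² = (-64)² = 4096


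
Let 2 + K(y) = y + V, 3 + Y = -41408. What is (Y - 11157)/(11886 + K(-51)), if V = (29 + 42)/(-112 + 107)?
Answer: -131420/29547 ≈ -4.4478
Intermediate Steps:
Y = -41411 (Y = -3 - 41408 = -41411)
V = -71/5 (V = 71/(-5) = 71*(-1/5) = -71/5 ≈ -14.200)
K(y) = -81/5 + y (K(y) = -2 + (y - 71/5) = -2 + (-71/5 + y) = -81/5 + y)
(Y - 11157)/(11886 + K(-51)) = (-41411 - 11157)/(11886 + (-81/5 - 51)) = -52568/(11886 - 336/5) = -52568/59094/5 = -52568*5/59094 = -131420/29547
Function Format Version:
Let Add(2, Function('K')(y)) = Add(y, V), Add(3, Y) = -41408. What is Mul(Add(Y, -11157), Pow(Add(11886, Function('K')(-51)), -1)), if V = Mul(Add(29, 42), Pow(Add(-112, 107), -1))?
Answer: Rational(-131420, 29547) ≈ -4.4478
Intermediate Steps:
Y = -41411 (Y = Add(-3, -41408) = -41411)
V = Rational(-71, 5) (V = Mul(71, Pow(-5, -1)) = Mul(71, Rational(-1, 5)) = Rational(-71, 5) ≈ -14.200)
Function('K')(y) = Add(Rational(-81, 5), y) (Function('K')(y) = Add(-2, Add(y, Rational(-71, 5))) = Add(-2, Add(Rational(-71, 5), y)) = Add(Rational(-81, 5), y))
Mul(Add(Y, -11157), Pow(Add(11886, Function('K')(-51)), -1)) = Mul(Add(-41411, -11157), Pow(Add(11886, Add(Rational(-81, 5), -51)), -1)) = Mul(-52568, Pow(Add(11886, Rational(-336, 5)), -1)) = Mul(-52568, Pow(Rational(59094, 5), -1)) = Mul(-52568, Rational(5, 59094)) = Rational(-131420, 29547)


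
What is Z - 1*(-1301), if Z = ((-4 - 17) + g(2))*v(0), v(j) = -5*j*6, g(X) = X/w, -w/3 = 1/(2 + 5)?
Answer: 1301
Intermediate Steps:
w = -3/7 (w = -3/(2 + 5) = -3/7 ≈ -0.42857)
g(X) = -7*X/3 (g(X) = X/(-3/7) = X*(-7/3) = -7*X/3)
v(j) = -30*j
Z = 0 (Z = ((-4 - 17) - 7/3*2)*(-30*0) = (-21 - 14/3)*0 = -77/3*0 = 0)
Z - 1*(-1301) = 0 - 1*(-1301) = 0 + 1301 = 1301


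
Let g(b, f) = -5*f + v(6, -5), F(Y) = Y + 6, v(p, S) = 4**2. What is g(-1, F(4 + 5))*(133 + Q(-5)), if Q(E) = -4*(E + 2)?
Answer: -8555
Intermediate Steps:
v(p, S) = 16
Q(E) = -8 - 4*E (Q(E) = -4*(2 + E) = -8 - 4*E)
F(Y) = 6 + Y
g(b, f) = 16 - 5*f (g(b, f) = -5*f + 16 = 16 - 5*f)
g(-1, F(4 + 5))*(133 + Q(-5)) = (16 - 5*(6 + (4 + 5)))*(133 + (-8 - 4*(-5))) = (16 - 5*(6 + 9))*(133 + (-8 + 20)) = (16 - 5*15)*(133 + 12) = (16 - 75)*145 = -59*145 = -8555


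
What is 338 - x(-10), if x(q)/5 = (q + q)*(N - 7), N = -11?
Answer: -1462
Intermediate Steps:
x(q) = -180*q (x(q) = 5*((q + q)*(-11 - 7)) = 5*((2*q)*(-18)) = 5*(-36*q) = -180*q)
338 - x(-10) = 338 - (-180)*(-10) = 338 - 1*1800 = 338 - 1800 = -1462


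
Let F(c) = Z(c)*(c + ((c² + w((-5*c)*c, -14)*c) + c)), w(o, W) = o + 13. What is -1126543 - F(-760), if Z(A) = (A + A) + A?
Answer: 5005616209457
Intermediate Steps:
w(o, W) = 13 + o
Z(A) = 3*A (Z(A) = 2*A + A = 3*A)
F(c) = 3*c*(c² + 2*c + c*(13 - 5*c²)) (F(c) = (3*c)*(c + ((c² + (13 + (-5*c)*c)*c) + c)) = (3*c)*(c + ((c² + (13 - 5*c²)*c) + c)) = (3*c)*(c + ((c² + c*(13 - 5*c²)) + c)) = (3*c)*(c + (c + c² + c*(13 - 5*c²))) = (3*c)*(c² + 2*c + c*(13 - 5*c²)) = 3*c*(c² + 2*c + c*(13 - 5*c²)))
-1126543 - F(-760) = -1126543 - 3*(-760)²*(15 - 760 - 5*(-760)²) = -1126543 - 3*577600*(15 - 760 - 5*577600) = -1126543 - 3*577600*(15 - 760 - 2888000) = -1126543 - 3*577600*(-2888745) = -1126543 - 1*(-5005617336000) = -1126543 + 5005617336000 = 5005616209457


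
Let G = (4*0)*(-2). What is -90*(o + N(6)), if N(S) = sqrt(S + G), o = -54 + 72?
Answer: -1620 - 90*sqrt(6) ≈ -1840.5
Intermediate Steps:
G = 0 (G = 0*(-2) = 0)
o = 18
N(S) = sqrt(S) (N(S) = sqrt(S + 0) = sqrt(S))
-90*(o + N(6)) = -90*(18 + sqrt(6)) = -1620 - 90*sqrt(6)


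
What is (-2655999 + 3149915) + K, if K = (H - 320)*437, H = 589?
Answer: 611469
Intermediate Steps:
K = 117553 (K = (589 - 320)*437 = 269*437 = 117553)
(-2655999 + 3149915) + K = (-2655999 + 3149915) + 117553 = 493916 + 117553 = 611469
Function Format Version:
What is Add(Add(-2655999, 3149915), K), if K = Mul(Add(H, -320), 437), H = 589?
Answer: 611469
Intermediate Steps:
K = 117553 (K = Mul(Add(589, -320), 437) = Mul(269, 437) = 117553)
Add(Add(-2655999, 3149915), K) = Add(Add(-2655999, 3149915), 117553) = Add(493916, 117553) = 611469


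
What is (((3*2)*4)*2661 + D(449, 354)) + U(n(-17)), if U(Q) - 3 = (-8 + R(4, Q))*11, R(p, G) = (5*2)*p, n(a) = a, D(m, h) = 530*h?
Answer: 251839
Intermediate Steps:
R(p, G) = 10*p
U(Q) = 355 (U(Q) = 3 + (-8 + 10*4)*11 = 3 + (-8 + 40)*11 = 3 + 32*11 = 3 + 352 = 355)
(((3*2)*4)*2661 + D(449, 354)) + U(n(-17)) = (((3*2)*4)*2661 + 530*354) + 355 = ((6*4)*2661 + 187620) + 355 = (24*2661 + 187620) + 355 = (63864 + 187620) + 355 = 251484 + 355 = 251839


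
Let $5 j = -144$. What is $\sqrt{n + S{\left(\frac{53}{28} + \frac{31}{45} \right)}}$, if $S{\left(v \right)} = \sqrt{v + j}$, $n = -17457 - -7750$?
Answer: $\frac{\sqrt{-17123148 + 42 i \sqrt{46249}}}{42} \approx 0.025985 + 98.524 i$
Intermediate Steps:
$j = - \frac{144}{5}$ ($j = \frac{1}{5} \left(-144\right) = - \frac{144}{5} \approx -28.8$)
$n = -9707$ ($n = -17457 + 7750 = -9707$)
$S{\left(v \right)} = \sqrt{- \frac{144}{5} + v}$ ($S{\left(v \right)} = \sqrt{v - \frac{144}{5}} = \sqrt{- \frac{144}{5} + v}$)
$\sqrt{n + S{\left(\frac{53}{28} + \frac{31}{45} \right)}} = \sqrt{-9707 + \frac{\sqrt{-720 + 25 \left(\frac{53}{28} + \frac{31}{45}\right)}}{5}} = \sqrt{-9707 + \frac{\sqrt{-720 + 25 \cdot \frac{3253}{1260}}}{5}} = \sqrt{-9707 + \frac{\sqrt{-720 + \frac{16265}{252}}}{5}} = \sqrt{-9707 + \frac{\sqrt{- \frac{165175}{252}}}{5}} = \sqrt{-9707 + \frac{\frac{5}{42} i \sqrt{46249}}{5}} = \sqrt{-9707 + \frac{i \sqrt{46249}}{42}}$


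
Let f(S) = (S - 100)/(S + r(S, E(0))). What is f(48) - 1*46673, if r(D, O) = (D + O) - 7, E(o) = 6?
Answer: -4433987/95 ≈ -46674.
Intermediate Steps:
r(D, O) = -7 + D + O
f(S) = (-100 + S)/(-1 + 2*S) (f(S) = (S - 100)/(S + (-7 + S + 6)) = (-100 + S)/(S + (-1 + S)) = (-100 + S)/(-1 + 2*S))
f(48) - 1*46673 = (-100 + 48)/(-1 + 2*48) - 1*46673 = -52/(-1 + 96) - 46673 = -52/95 - 46673 = -4433987/95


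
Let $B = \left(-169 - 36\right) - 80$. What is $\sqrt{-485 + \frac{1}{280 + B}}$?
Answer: $\frac{i \sqrt{12130}}{5} \approx 22.027 i$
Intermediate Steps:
$B = -285$ ($B = -205 - 80 = -285$)
$\sqrt{-485 + \frac{1}{280 + B}} = \sqrt{-485 + \frac{1}{280 - 285}} = \sqrt{-485 + \frac{1}{-5}} = \sqrt{-485 - \frac{1}{5}} = \sqrt{- \frac{2426}{5}} = \frac{i \sqrt{12130}}{5}$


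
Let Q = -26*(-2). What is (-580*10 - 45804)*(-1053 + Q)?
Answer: 51655604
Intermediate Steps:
Q = 52
(-580*10 - 45804)*(-1053 + Q) = (-580*10 - 45804)*(-1053 + 52) = (-5800 - 45804)*(-1001) = -51604*(-1001) = 51655604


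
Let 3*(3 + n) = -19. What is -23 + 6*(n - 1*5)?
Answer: -109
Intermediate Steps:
n = -28/3 (n = -3 + (⅓)*(-19) = -3 - 19/3 = -28/3 ≈ -9.3333)
-23 + 6*(n - 1*5) = -23 + 6*(-28/3 - 1*5) = -23 + 6*(-28/3 - 5) = -23 + 6*(-43/3) = -23 - 86 = -109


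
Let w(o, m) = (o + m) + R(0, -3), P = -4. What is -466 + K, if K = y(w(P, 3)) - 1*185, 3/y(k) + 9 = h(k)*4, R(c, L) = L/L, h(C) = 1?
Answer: -3258/5 ≈ -651.60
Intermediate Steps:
R(c, L) = 1
w(o, m) = 1 + m + o (w(o, m) = (o + m) + 1 = (m + o) + 1 = 1 + m + o)
y(k) = -⅗ (y(k) = 3/(-9 + 1*4) = 3/(-9 + 4) = 3/(-5) = 3*(-⅕) = -⅗)
K = -928/5 (K = -⅗ - 1*185 = -⅗ - 185 = -928/5 ≈ -185.60)
-466 + K = -466 - 928/5 = -3258/5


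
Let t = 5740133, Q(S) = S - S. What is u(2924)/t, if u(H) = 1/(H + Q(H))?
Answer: 1/16784148892 ≈ 5.9580e-11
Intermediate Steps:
Q(S) = 0
u(H) = 1/H (u(H) = 1/(H + 0) = 1/H)
u(2924)/t = 1/(2924*5740133) = (1/2924)*(1/5740133) = 1/16784148892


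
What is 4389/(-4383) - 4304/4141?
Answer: -12346427/6050001 ≈ -2.0407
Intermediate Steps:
4389/(-4383) - 4304/4141 = 4389*(-1/4383) - 4304*1/4141 = -1463/1461 - 4304/4141 = -12346427/6050001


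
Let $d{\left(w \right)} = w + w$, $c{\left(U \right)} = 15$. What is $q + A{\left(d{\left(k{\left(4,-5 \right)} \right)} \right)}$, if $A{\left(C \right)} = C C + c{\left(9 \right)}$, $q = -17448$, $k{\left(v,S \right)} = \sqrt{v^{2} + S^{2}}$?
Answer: $-17269$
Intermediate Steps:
$k{\left(v,S \right)} = \sqrt{S^{2} + v^{2}}$
$d{\left(w \right)} = 2 w$
$A{\left(C \right)} = 15 + C^{2}$ ($A{\left(C \right)} = C C + 15 = C^{2} + 15 = 15 + C^{2}$)
$q + A{\left(d{\left(k{\left(4,-5 \right)} \right)} \right)} = -17448 + \left(15 + \left(2 \sqrt{\left(-5\right)^{2} + 4^{2}}\right)^{2}\right) = -17448 + \left(15 + \left(2 \sqrt{25 + 16}\right)^{2}\right) = -17448 + \left(15 + \left(2 \sqrt{41}\right)^{2}\right) = -17448 + \left(15 + 164\right) = -17448 + 179 = -17269$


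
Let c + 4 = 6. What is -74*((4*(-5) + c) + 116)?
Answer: -7252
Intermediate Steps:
c = 2 (c = -4 + 6 = 2)
-74*((4*(-5) + c) + 116) = -74*((4*(-5) + 2) + 116) = -74*((-20 + 2) + 116) = -74*(-18 + 116) = -74*98 = -7252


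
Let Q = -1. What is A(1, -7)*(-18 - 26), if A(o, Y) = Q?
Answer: 44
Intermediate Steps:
A(o, Y) = -1
A(1, -7)*(-18 - 26) = -(-18 - 26) = -1*(-44) = 44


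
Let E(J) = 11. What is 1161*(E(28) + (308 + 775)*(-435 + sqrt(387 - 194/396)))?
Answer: -546940134 + 419121*sqrt(1683638)/22 ≈ -5.2222e+8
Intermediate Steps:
1161*(E(28) + (308 + 775)*(-435 + sqrt(387 - 194/396))) = 1161*(11 + (308 + 775)*(-435 + sqrt(387 - 194/396))) = 1161*(11 + 1083*(-435 + sqrt(387 - 194*1/396))) = 1161*(11 + 1083*(-435 + sqrt(387 - 97/198))) = 1161*(11 + 1083*(-435 + sqrt(76529/198))) = 1161*(11 + 1083*(-435 + sqrt(1683638)/66)) = 1161*(11 + (-471105 + 361*sqrt(1683638)/22)) = 1161*(-471094 + 361*sqrt(1683638)/22) = -546940134 + 419121*sqrt(1683638)/22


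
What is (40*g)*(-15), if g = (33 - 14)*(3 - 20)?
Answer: 193800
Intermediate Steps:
g = -323 (g = 19*(-17) = -323)
(40*g)*(-15) = (40*(-323))*(-15) = -12920*(-15) = 193800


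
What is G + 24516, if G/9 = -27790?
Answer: -225594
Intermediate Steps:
G = -250110 (G = 9*(-27790) = -250110)
G + 24516 = -250110 + 24516 = -225594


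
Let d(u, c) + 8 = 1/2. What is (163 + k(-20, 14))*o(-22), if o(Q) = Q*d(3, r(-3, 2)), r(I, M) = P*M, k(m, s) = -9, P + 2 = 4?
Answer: 25410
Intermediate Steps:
P = 2 (P = -2 + 4 = 2)
r(I, M) = 2*M
d(u, c) = -15/2 (d(u, c) = -8 + 1/2 = -8 + ½ = -15/2)
o(Q) = -15*Q/2 (o(Q) = Q*(-15/2) = -15*Q/2)
(163 + k(-20, 14))*o(-22) = (163 - 9)*(-15/2*(-22)) = 154*165 = 25410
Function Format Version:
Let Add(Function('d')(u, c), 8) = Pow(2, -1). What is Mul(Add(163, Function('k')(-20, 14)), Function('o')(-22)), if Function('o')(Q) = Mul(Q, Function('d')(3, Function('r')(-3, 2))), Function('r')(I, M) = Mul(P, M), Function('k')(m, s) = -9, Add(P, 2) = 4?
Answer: 25410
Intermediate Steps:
P = 2 (P = Add(-2, 4) = 2)
Function('r')(I, M) = Mul(2, M)
Function('d')(u, c) = Rational(-15, 2) (Function('d')(u, c) = Add(-8, Pow(2, -1)) = Add(-8, Rational(1, 2)) = Rational(-15, 2))
Function('o')(Q) = Mul(Rational(-15, 2), Q) (Function('o')(Q) = Mul(Q, Rational(-15, 2)) = Mul(Rational(-15, 2), Q))
Mul(Add(163, Function('k')(-20, 14)), Function('o')(-22)) = Mul(Add(163, -9), Mul(Rational(-15, 2), -22)) = Mul(154, 165) = 25410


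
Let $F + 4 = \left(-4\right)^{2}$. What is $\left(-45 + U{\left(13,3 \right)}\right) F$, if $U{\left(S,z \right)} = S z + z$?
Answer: $-36$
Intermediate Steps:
$U{\left(S,z \right)} = z + S z$
$F = 12$ ($F = -4 + \left(-4\right)^{2} = -4 + 16 = 12$)
$\left(-45 + U{\left(13,3 \right)}\right) F = \left(-45 + 3 \left(1 + 13\right)\right) 12 = \left(-45 + 3 \cdot 14\right) 12 = \left(-45 + 42\right) 12 = \left(-3\right) 12 = -36$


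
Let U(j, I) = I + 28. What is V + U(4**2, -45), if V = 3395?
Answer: 3378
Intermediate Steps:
U(j, I) = 28 + I
V + U(4**2, -45) = 3395 + (28 - 45) = 3395 - 17 = 3378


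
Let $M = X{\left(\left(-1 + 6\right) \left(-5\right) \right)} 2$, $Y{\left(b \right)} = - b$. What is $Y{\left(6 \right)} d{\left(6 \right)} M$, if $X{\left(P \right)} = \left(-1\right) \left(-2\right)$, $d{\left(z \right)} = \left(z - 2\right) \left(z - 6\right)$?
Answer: $0$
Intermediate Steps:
$d{\left(z \right)} = \left(-6 + z\right) \left(-2 + z\right)$ ($d{\left(z \right)} = \left(-2 + z\right) \left(-6 + z\right) = \left(-6 + z\right) \left(-2 + z\right)$)
$X{\left(P \right)} = 2$
$M = 4$ ($M = 2 \cdot 2 = 4$)
$Y{\left(6 \right)} d{\left(6 \right)} M = \left(-1\right) 6 \left(12 + 6^{2} - 48\right) 4 = - 6 \left(12 + 36 - 48\right) 4 = \left(-6\right) 0 \cdot 4 = 0 \cdot 4 = 0$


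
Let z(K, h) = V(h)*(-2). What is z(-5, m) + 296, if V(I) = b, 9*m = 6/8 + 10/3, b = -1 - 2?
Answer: 302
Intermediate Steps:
b = -3
m = 49/108 (m = (6/8 + 10/3)/9 = (6*(⅛) + 10*(⅓))/9 = (¾ + 10/3)/9 = (⅑)*(49/12) = 49/108 ≈ 0.45370)
V(I) = -3
z(K, h) = 6 (z(K, h) = -3*(-2) = 6)
z(-5, m) + 296 = 6 + 296 = 302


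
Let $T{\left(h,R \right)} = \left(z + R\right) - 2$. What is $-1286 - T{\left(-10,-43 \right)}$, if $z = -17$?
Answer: $-1224$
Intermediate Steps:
$T{\left(h,R \right)} = -19 + R$ ($T{\left(h,R \right)} = \left(-17 + R\right) - 2 = -19 + R$)
$-1286 - T{\left(-10,-43 \right)} = -1286 - \left(-19 - 43\right) = -1286 - -62 = -1286 + 62 = -1224$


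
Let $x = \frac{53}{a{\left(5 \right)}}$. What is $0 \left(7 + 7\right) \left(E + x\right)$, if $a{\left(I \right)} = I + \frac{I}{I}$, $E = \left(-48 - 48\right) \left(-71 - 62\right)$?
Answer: $0$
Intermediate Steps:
$E = 12768$ ($E = \left(-96\right) \left(-133\right) = 12768$)
$a{\left(I \right)} = 1 + I$ ($a{\left(I \right)} = I + 1 = 1 + I$)
$x = \frac{53}{6}$ ($x = \frac{53}{1 + 5} = \frac{53}{6} \approx 8.8333$)
$0 \left(7 + 7\right) \left(E + x\right) = 0 \left(7 + 7\right) \left(12768 + \frac{53}{6}\right) = 0 \cdot 14 \cdot \frac{76661}{6} = 0 \cdot \frac{76661}{6} = 0$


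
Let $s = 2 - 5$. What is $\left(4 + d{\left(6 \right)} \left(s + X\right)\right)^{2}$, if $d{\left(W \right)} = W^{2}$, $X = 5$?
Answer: $5776$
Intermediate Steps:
$s = -3$
$\left(4 + d{\left(6 \right)} \left(s + X\right)\right)^{2} = \left(4 + 6^{2} \left(-3 + 5\right)\right)^{2} = \left(4 + 36 \cdot 2\right)^{2} = \left(4 + 72\right)^{2} = 76^{2} = 5776$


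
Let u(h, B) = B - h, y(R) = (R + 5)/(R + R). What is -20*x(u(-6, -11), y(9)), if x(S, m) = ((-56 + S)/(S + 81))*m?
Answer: 2135/171 ≈ 12.485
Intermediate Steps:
y(R) = (5 + R)/(2*R) (y(R) = (5 + R)/((2*R)) = (5 + R)*(1/(2*R)) = (5 + R)/(2*R))
x(S, m) = m*(-56 + S)/(81 + S) (x(S, m) = ((-56 + S)/(81 + S))*m = m*(-56 + S)/(81 + S))
-20*x(u(-6, -11), y(9)) = -20*(½)*(5 + 9)/9*(-56 + (-11 - 1*(-6)))/(81 + (-11 - 1*(-6))) = -20*(½)*(⅑)*14*(-56 + (-11 + 6))/(81 + (-11 + 6)) = -140*(-56 - 5)/(9*(81 - 5)) = -140*(-61)/(9*76) = -20*(-427/684) = 2135/171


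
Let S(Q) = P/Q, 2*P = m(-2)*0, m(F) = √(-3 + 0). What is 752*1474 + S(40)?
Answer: 1108448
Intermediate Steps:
m(F) = I*√3 (m(F) = √(-3) = I*√3)
P = 0 (P = ((I*√3)*0)/2 = (½)*0 = 0)
S(Q) = 0 (S(Q) = 0/Q = 0)
752*1474 + S(40) = 752*1474 + 0 = 1108448 + 0 = 1108448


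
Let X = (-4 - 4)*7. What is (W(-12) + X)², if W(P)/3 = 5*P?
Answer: 55696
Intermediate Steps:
W(P) = 15*P (W(P) = 3*(5*P) = 15*P)
X = -56 (X = -8*7 = -56)
(W(-12) + X)² = (15*(-12) - 56)² = (-180 - 56)² = (-236)² = 55696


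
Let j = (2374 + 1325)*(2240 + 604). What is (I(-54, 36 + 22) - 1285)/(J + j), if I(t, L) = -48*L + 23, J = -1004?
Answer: -2023/5259476 ≈ -0.00038464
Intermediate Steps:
I(t, L) = 23 - 48*L
j = 10519956 (j = 3699*2844 = 10519956)
(I(-54, 36 + 22) - 1285)/(J + j) = ((23 - 48*(36 + 22)) - 1285)/(-1004 + 10519956) = ((23 - 48*58) - 1285)/10518952 = ((23 - 2784) - 1285)*(1/10518952) = (-2761 - 1285)*(1/10518952) = -4046*1/10518952 = -2023/5259476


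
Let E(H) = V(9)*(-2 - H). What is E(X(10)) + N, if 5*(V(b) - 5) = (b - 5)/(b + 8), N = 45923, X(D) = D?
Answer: 3898307/85 ≈ 45862.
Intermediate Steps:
V(b) = 5 + (-5 + b)/(5*(8 + b)) (V(b) = 5 + ((b - 5)/(b + 8))/5 = 5 + ((-5 + b)/(8 + b))/5 = 5 + (-5 + b)/(5*(8 + b)))
E(H) = -858/85 - 429*H/85 (E(H) = (13*(15 + 2*9)/(5*(8 + 9)))*(-2 - H) = ((13/5)*(15 + 18)/17)*(-2 - H) = ((13/5)*(1/17)*33)*(-2 - H) = 429*(-2 - H)/85 = -858/85 - 429*H/85)
E(X(10)) + N = (-858/85 - 429/85*10) + 45923 = (-858/85 - 858/17) + 45923 = -5148/85 + 45923 = 3898307/85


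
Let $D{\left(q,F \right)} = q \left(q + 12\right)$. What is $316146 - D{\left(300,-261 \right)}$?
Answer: $222546$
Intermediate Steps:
$D{\left(q,F \right)} = q \left(12 + q\right)$
$316146 - D{\left(300,-261 \right)} = 316146 - 300 \left(12 + 300\right) = 316146 - 300 \cdot 312 = 316146 - 93600 = 222546$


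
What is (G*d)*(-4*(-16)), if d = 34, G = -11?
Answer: -23936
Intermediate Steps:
(G*d)*(-4*(-16)) = (-11*34)*(-4*(-16)) = -374*64 = -23936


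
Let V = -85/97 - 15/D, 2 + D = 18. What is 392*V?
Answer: -137935/194 ≈ -711.00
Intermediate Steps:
D = 16 (D = -2 + 18 = 16)
V = -2815/1552 (V = -85/97 - 15/16 = -2815/1552 ≈ -1.8138)
392*V = 392*(-2815/1552) = -137935/194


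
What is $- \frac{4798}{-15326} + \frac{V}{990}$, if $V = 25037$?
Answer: $\frac{194233541}{7586370} \approx 25.603$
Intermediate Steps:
$- \frac{4798}{-15326} + \frac{V}{990} = - \frac{4798}{-15326} + \frac{25037}{990} = \left(-4798\right) \left(- \frac{1}{15326}\right) + 25037 \cdot \frac{1}{990} = \frac{2399}{7663} + \frac{25037}{990} = \frac{194233541}{7586370}$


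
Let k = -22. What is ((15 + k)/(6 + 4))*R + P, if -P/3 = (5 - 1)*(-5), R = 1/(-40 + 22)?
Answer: 10807/180 ≈ 60.039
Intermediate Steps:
R = -1/18 (R = 1/(-18) = -1/18 ≈ -0.055556)
P = 60 (P = -3*(5 - 1)*(-5) = -12*(-5) = -3*(-20) = 60)
((15 + k)/(6 + 4))*R + P = ((15 - 22)/(6 + 4))*(-1/18) + 60 = -7/10*(-1/18) + 60 = 7/180 + 60 = 10807/180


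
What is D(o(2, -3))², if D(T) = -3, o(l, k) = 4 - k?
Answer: 9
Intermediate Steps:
D(o(2, -3))² = (-3)² = 9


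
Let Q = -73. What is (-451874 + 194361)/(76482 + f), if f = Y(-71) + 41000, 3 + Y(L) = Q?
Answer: -5479/2498 ≈ -2.1934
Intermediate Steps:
Y(L) = -76 (Y(L) = -3 - 73 = -76)
f = 40924 (f = -76 + 41000 = 40924)
(-451874 + 194361)/(76482 + f) = (-451874 + 194361)/(76482 + 40924) = -257513/117406 = -257513*1/117406 = -5479/2498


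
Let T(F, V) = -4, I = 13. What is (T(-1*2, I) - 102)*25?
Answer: -2650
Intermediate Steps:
(T(-1*2, I) - 102)*25 = (-4 - 102)*25 = -106*25 = -2650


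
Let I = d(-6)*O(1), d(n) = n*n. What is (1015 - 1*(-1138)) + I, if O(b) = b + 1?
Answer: 2225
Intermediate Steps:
d(n) = n²
O(b) = 1 + b
I = 72 (I = (-6)²*(1 + 1) = 36*2 = 72)
(1015 - 1*(-1138)) + I = (1015 - 1*(-1138)) + 72 = (1015 + 1138) + 72 = 2153 + 72 = 2225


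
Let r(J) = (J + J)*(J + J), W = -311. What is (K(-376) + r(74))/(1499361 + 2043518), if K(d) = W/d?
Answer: 8236215/1332122504 ≈ 0.0061828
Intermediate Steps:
r(J) = 4*J**2 (r(J) = (2*J)*(2*J) = 4*J**2)
K(d) = -311/d
(K(-376) + r(74))/(1499361 + 2043518) = (-311/(-376) + 4*74**2)/(1499361 + 2043518) = (-311*(-1/376) + 4*5476)/3542879 = (311/376 + 21904)*(1/3542879) = (8236215/376)*(1/3542879) = 8236215/1332122504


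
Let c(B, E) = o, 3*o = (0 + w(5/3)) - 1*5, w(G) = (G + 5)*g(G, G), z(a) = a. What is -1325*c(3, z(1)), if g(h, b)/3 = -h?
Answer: 152375/9 ≈ 16931.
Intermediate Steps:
g(h, b) = -3*h (g(h, b) = 3*(-h) = -3*h)
w(G) = -3*G*(5 + G) (w(G) = (G + 5)*(-3*G) = (5 + G)*(-3*G) = -3*G*(5 + G))
o = -115/9 (o = ((0 - 3*5/3*(5 + 5/3)) - 1*5)/3 = ((0 - 3*5*(⅓)*(5 + 5*(⅓))) - 5)/3 = ((0 - 3*5/3*(5 + 5/3)) - 5)/3 = ((0 - 3*5/3*20/3) - 5)/3 = ((0 - 100/3) - 5)/3 = (-100/3 - 5)/3 = (⅓)*(-115/3) = -115/9 ≈ -12.778)
c(B, E) = -115/9
-1325*c(3, z(1)) = -1325*(-115/9) = 152375/9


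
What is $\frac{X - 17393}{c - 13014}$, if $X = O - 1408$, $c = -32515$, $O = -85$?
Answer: $\frac{18886}{45529} \approx 0.41481$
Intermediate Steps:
$X = -1493$ ($X = -85 - 1408 = -1493$)
$\frac{X - 17393}{c - 13014} = \frac{-1493 - 17393}{-32515 - 13014} = - \frac{18886}{-45529} = \left(-18886\right) \left(- \frac{1}{45529}\right) = \frac{18886}{45529}$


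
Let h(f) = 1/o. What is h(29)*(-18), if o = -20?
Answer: 9/10 ≈ 0.90000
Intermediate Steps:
h(f) = -1/20 (h(f) = 1/(-20) = -1/20)
h(29)*(-18) = -1/20*(-18) = 9/10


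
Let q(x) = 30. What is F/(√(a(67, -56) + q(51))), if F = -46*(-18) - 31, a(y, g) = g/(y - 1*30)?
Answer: 797*√38998/1054 ≈ 149.33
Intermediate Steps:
a(y, g) = g/(-30 + y) (a(y, g) = g/(y - 30) = g/(-30 + y))
F = 797 (F = 828 - 31 = 797)
F/(√(a(67, -56) + q(51))) = 797/(√(-56/(-30 + 67) + 30)) = 797/(√(-56/37 + 30)) = 797/(√(1054/37)) = 797/((√38998/37)) = 797*(√38998/1054) = 797*√38998/1054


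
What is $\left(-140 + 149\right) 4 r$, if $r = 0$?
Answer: $0$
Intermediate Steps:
$\left(-140 + 149\right) 4 r = \left(-140 + 149\right) 4 \cdot 0 = 9 \cdot 0 = 0$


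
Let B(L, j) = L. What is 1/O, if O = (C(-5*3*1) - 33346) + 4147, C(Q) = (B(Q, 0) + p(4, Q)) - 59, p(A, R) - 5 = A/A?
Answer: -1/29267 ≈ -3.4168e-5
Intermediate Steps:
p(A, R) = 6 (p(A, R) = 5 + A/A = 5 + 1 = 6)
C(Q) = -53 + Q (C(Q) = (Q + 6) - 59 = (6 + Q) - 59 = -53 + Q)
O = -29267 (O = ((-53 - 5*3*1) - 33346) + 4147 = ((-53 - 15*1) - 33346) + 4147 = ((-53 - 15) - 33346) + 4147 = (-68 - 33346) + 4147 = -33414 + 4147 = -29267)
1/O = 1/(-29267) = -1/29267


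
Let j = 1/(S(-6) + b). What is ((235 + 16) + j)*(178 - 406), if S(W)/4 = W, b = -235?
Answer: -14821824/259 ≈ -57227.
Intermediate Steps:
S(W) = 4*W
j = -1/259 (j = 1/(4*(-6) - 235) = 1/(-24 - 235) = 1/(-259) = -1/259 ≈ -0.0038610)
((235 + 16) + j)*(178 - 406) = ((235 + 16) - 1/259)*(178 - 406) = (251 - 1/259)*(-228) = (65008/259)*(-228) = -14821824/259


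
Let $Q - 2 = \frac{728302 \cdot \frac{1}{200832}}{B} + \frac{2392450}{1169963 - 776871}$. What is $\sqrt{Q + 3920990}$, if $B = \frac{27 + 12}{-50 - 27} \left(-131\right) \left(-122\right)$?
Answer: $\frac{\sqrt{257537144953672653712849599336208538}}{256284076457136} \approx 1980.2$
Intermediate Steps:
$B = - \frac{623298}{77}$ ($B = \frac{39}{-77} \left(-131\right) \left(-122\right) = 39 \left(- \frac{1}{77}\right) \left(-131\right) \left(-122\right) = \left(- \frac{39}{77}\right) \left(-131\right) \left(-122\right) = \frac{5109}{77} \left(-122\right) = - \frac{623298}{77} \approx -8094.8$)
$Q = \frac{49734198401388757}{6150817834971264}$ ($Q = 2 + \left(\frac{728302 \cdot \frac{1}{200832}}{- \frac{623298}{77}} + \frac{2392450}{1169963 - 776871}\right) = 2 + \left(728302 \cdot \frac{1}{200832} \left(- \frac{77}{623298}\right) + \frac{2392450}{1169963 - 776871}\right) = 2 + \left(\frac{364151}{100416} \left(- \frac{77}{623298}\right) + \frac{2392450}{393092}\right) = 2 + \left(- \frac{28039627}{62589091968} + 2392450 \cdot \frac{1}{393092}\right) = 2 + \left(- \frac{28039627}{62589091968} + \frac{1196225}{196546}\right) = 2 + \frac{37432562731446229}{6150817834971264} = \frac{49734198401388757}{6150817834971264} \approx 8.0858$)
$\sqrt{Q + 3920990} = \sqrt{\frac{49734198401388757}{6150817834971264} + 3920990} = \sqrt{\frac{24117344956942377820117}{6150817834971264}} = \frac{\sqrt{257537144953672653712849599336208538}}{256284076457136}$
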